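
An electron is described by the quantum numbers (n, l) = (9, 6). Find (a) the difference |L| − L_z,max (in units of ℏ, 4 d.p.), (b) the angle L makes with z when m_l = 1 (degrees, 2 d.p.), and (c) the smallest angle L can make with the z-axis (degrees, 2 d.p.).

|L|−L_z,max ≈ 0.4807ℏ; θ(m_l=1) ≈ 81.12°; θ_min ≈ 22.21°

|L| − L_z,max = (√42 − 6)ℏ ≈ 0.4807ℏ.
For m_l = 1: cos θ = 1/√42, θ ≈ 81.12°.
cos θ_min = 6/√42, so θ_min ≈ 22.21°.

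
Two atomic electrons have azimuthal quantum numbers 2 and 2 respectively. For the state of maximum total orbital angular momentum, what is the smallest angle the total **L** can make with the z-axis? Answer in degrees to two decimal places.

The total orbital quantum number L ranges from |l₁ − l₂| to l₁ + l₂ in integer steps.
L ∈ {0, 1, 2, 3, 4}.
The maximum is L = 4, with |L_tot| = ℏ√(4·5) = 2√5 ℏ.
The minimum angle with z is arccos(4/√20) ≈ 26.57°.

θ_min ≈ 26.57°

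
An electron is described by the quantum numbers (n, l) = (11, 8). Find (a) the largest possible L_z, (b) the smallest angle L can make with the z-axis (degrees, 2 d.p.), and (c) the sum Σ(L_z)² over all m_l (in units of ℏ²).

L_z,max = lℏ = 8ℏ.
cos θ_min = 8/√72, so θ_min ≈ 19.47°.
Σ m_l² = 408, so Σ(L_z)² = 408 ℏ².

L_z,max = 8ℏ; θ_min ≈ 19.47°; Σ(L_z)² = 408 ℏ²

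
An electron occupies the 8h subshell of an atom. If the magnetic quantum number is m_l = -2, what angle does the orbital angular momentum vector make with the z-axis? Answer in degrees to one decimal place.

θ ≈ 111.4°

The 8h subshell has l = 5.
|L| = √(l(l+1)) ℏ = √30 ℏ.
L_z = m_l ℏ = −2ℏ.
cos θ = L_z/|L| = -2/√30, so θ ≈ 111.4°.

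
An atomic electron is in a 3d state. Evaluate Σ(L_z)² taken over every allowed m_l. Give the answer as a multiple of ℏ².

Σ(L_z)² = 10 ℏ²

3d means n = 3, l = 2.
m_l runs from −2 to 2, i.e. {-2, -1, 0, 1, 2}.
Σ m_l² = l(l+1)(2l+1)/3 = 2·3·5/3 = 10.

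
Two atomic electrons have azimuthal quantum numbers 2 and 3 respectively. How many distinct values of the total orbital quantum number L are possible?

5

L runs from |2 − 3| = 1 to 2 + 3 = 5.
Allowed values: L = 1, 2, 3, 4, 5.
That is 5 values.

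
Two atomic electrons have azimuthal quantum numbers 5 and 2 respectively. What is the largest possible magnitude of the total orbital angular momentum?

The total orbital quantum number L ranges from |l₁ − l₂| to l₁ + l₂ in integer steps.
Allowed values: L = 3, 4, 5, 6, 7.
The largest magnitude corresponds to L = 7: |L_tot| = ℏ√(7·8) = 2√14 ℏ.

|L_tot|_max = 2√14 ℏ ≈ 7.483ℏ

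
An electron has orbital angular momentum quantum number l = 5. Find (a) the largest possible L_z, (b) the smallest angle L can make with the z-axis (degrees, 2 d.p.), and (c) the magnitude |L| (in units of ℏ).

L_z,max = lℏ = 5ℏ.
cos θ_min = 5/√30, so θ_min ≈ 24.09°.
|L| = ℏ√(5·6) = √30 ℏ ≈ 5.477ℏ.

L_z,max = 5ℏ; θ_min ≈ 24.09°; |L| = √30 ℏ ≈ 5.477ℏ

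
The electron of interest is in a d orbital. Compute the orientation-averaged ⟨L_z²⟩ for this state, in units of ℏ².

A d state has l = 2.
m_l ∈ {-2, -1, 0, 1, 2}.
⟨L_z²⟩ = ℏ²·(Σ m_l²)/(2l+1) = ℏ²·10/5 = 2ℏ².

⟨L_z²⟩ = 2 ℏ²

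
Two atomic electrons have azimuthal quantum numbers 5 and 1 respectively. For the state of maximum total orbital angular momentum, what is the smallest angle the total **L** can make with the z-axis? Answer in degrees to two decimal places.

θ_min ≈ 22.21°

The total orbital quantum number L ranges from |l₁ − l₂| to l₁ + l₂ in integer steps.
So L can be 4, 5, 6.
The maximum is L = 6, with |L_tot| = ℏ√(6·7) = √42 ℏ.
The minimum angle with z is arccos(6/√42) ≈ 22.21°.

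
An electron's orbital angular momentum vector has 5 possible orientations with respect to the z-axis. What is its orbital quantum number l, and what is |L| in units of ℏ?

5 = 2l + 1, so l = (5−1)/2 = 2.
Then |L| = √(l(l+1)) ℏ = √6 ℏ.

l = 2, |L| = √6 ℏ ≈ 2.449ℏ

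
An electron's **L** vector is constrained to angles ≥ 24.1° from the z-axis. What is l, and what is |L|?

l = 5, |L| = √30 ℏ ≈ 5.477ℏ

cos²θ_min = l/(l+1) = 0.8333.
l = cos²θ/sin²θ ≈ 5.
Then |L| = ℏ√(5·6) = √30 ℏ.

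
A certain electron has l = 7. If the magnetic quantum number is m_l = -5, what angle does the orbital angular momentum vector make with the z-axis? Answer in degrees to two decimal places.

θ ≈ 131.92°

|L| = ℏ√(l(l+1)) = 2√14 ℏ.
L_z = m_l ℏ = −5ℏ.
cos θ = L_z/|L| = -5/√56, so θ ≈ 131.92°.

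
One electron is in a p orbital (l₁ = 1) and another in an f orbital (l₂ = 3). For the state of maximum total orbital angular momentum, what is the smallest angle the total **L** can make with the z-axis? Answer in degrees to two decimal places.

L runs from |1 − 3| = 2 to 1 + 3 = 4.
So L can be 2, 3, 4.
The maximum is L = 4, with |L_tot| = ℏ√(4·5) = 2√5 ℏ.
The minimum angle with z is arccos(4/√20) ≈ 26.57°.

θ_min ≈ 26.57°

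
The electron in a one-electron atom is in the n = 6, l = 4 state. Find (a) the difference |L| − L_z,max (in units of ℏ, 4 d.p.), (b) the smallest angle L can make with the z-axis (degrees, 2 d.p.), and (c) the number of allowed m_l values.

|L| − L_z,max = (2√5 − 4)ℏ ≈ 0.4721ℏ.
cos θ_min = 4/√20, so θ_min ≈ 26.57°.
There are 2l+1 = 9 values of m_l.

|L|−L_z,max ≈ 0.4721ℏ; θ_min ≈ 26.57°; 9 values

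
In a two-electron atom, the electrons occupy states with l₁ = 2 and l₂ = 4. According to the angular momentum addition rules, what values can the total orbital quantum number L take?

L runs from |2 − 4| = 2 to 2 + 4 = 6.
So L can be 2, 3, 4, 5, 6.

L = 2, 3, 4, 5, 6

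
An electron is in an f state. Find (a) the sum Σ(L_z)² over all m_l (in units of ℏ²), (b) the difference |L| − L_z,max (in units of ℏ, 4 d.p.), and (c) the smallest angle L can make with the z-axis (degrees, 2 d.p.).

Σ(L_z)² = 28 ℏ²; |L|−L_z,max ≈ 0.4641ℏ; θ_min ≈ 30.00°

The letter f corresponds to l = 3.
Σ m_l² = 28, so Σ(L_z)² = 28 ℏ².
|L| − L_z,max = (2√3 − 3)ℏ ≈ 0.4641ℏ.
cos θ_min = 3/√12, so θ_min ≈ 30.00°.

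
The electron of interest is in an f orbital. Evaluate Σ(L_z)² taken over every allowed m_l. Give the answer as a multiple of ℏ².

Σ(L_z)² = 28 ℏ²

F corresponds to l = 3.
The allowed m_l values are -3, -2, -1, 0, 1, 2, 3.
Summing m² from −3 to 3: Σ m_l² = 28.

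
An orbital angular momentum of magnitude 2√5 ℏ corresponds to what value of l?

l = 4

|L| = ℏ√(l(l+1)), so l(l+1) = 20.
l² + l − 20 = 0 ⇒ l = 4.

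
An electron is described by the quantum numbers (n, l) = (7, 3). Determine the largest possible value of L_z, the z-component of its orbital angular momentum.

L_z = m_l ℏ with m_l ∈ {−3, …, 3}; the maximum is m_l = 3.

L_z,max = 3ℏ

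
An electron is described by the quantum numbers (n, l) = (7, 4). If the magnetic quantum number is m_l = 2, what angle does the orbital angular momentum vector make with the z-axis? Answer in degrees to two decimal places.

θ ≈ 63.43°

|L|² = l(l+1)ℏ² = 20ℏ², so |L| = 2√5 ℏ.
L_z = m_l ℏ = 2ℏ.
cos θ = L_z/|L| = 2/√20, so θ ≈ 63.43°.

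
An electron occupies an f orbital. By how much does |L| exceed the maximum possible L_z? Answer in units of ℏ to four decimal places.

|L| − L_z,max ≈ 0.4641ℏ

For an f orbital, l = 3.
|L| = 2√3 ℏ ≈ 3.4641ℏ, while L_z,max = lℏ = 3ℏ.
The difference is (2√3 − 3)ℏ ≈ 0.4641ℏ.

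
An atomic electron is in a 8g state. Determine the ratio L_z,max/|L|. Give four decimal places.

L_z,max/|L| = 0.8944

8g means n = 8, l = 4.
|L| = 2√5 ℏ ≈ 4.4721ℏ, while L_z,max = lℏ = 4ℏ.
L_z,max/|L| = 4/√20 = 0.8944.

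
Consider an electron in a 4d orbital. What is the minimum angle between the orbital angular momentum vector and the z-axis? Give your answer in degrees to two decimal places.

For 4d, l = 2.
|L|² = l(l+1)ℏ² = 6ℏ², so |L| = √6 ℏ.
The smallest angle corresponds to the largest L_z, i.e. m_l = l = 2, giving L_z = 2ℏ.
cos θ_min = 2/√6, so θ_min ≈ 35.26°.

θ_min ≈ 35.26°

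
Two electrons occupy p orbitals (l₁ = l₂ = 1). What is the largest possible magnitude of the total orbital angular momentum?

Angular momentum addition gives L = |l₁ − l₂|, …, l₁ + l₂.
So L can be 0, 1, 2.
The largest magnitude corresponds to L = 2: |L_tot| = ℏ√(2·3) = √6 ℏ.

|L_tot|_max = √6 ℏ ≈ 2.449ℏ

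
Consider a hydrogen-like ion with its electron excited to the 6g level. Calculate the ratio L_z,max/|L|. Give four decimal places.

The 6g level has l = 4.
|L| = 2√5 ℏ ≈ 4.4721ℏ, while L_z,max = lℏ = 4ℏ.
L_z,max/|L| = 4/√20 = 0.8944.

L_z,max/|L| = 0.8944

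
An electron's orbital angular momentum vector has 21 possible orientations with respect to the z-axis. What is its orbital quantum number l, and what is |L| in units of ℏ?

l = 10, |L| = √110 ℏ ≈ 10.488ℏ

21 = 2l + 1, so l = (21−1)/2 = 10.
Then |L| = √(l(l+1)) ℏ = √110 ℏ.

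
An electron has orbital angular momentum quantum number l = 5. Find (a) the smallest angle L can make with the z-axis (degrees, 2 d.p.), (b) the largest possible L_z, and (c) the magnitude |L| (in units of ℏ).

cos θ_min = 5/√30, so θ_min ≈ 24.09°.
L_z,max = lℏ = 5ℏ.
|L| = ℏ√(5·6) = √30 ℏ ≈ 5.477ℏ.

θ_min ≈ 24.09°; L_z,max = 5ℏ; |L| = √30 ℏ ≈ 5.477ℏ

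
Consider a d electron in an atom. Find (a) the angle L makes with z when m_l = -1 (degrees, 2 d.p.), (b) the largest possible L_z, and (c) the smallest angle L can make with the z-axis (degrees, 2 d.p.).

θ(m_l=-1) ≈ 114.09°; L_z,max = 2ℏ; θ_min ≈ 35.26°

For a d orbital, l = 2.
For m_l = -1: cos θ = -1/√6, θ ≈ 114.09°.
L_z,max = lℏ = 2ℏ.
cos θ_min = 2/√6, so θ_min ≈ 35.26°.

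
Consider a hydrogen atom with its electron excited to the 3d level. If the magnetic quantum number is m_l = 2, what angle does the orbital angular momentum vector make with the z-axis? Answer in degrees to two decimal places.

θ ≈ 35.26°

The 3d level has l = 2.
|L|² = l(l+1)ℏ² = 6ℏ², so |L| = √6 ℏ.
L_z = m_l ℏ = 2ℏ.
cos θ = L_z/|L| = 2/√6, so θ ≈ 35.26°.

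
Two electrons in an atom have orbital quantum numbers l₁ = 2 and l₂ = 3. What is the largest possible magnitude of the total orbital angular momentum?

|L_tot|_max = √30 ℏ ≈ 5.477ℏ

Angular momentum addition gives L = |l₁ − l₂|, …, l₁ + l₂.
Allowed values: L = 1, 2, 3, 4, 5.
The largest magnitude corresponds to L = 5: |L_tot| = ℏ√(5·6) = √30 ℏ.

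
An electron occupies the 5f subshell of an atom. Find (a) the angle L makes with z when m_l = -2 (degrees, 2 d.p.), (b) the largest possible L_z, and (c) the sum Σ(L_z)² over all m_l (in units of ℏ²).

θ(m_l=-2) ≈ 125.26°; L_z,max = 3ℏ; Σ(L_z)² = 28 ℏ²

5f means n = 5, l = 3.
For m_l = -2: cos θ = -2/√12, θ ≈ 125.26°.
L_z,max = lℏ = 3ℏ.
Σ m_l² = 28, so Σ(L_z)² = 28 ℏ².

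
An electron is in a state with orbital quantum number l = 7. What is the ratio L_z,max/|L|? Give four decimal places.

L_z,max/|L| = 0.9354

|L| = 2√14 ℏ ≈ 7.4833ℏ, while L_z,max = lℏ = 7ℏ.
L_z,max/|L| = 7/√56 = 0.9354.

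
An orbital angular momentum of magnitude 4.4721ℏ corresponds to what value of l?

(|L|/ℏ)² = l(l+1) = 20.
l² + l − 20 = 0 ⇒ l = 4.

l = 4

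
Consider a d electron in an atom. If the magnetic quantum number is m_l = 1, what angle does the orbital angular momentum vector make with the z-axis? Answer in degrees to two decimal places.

θ ≈ 65.91°

For a d orbital, l = 2.
|L|² = l(l+1)ℏ² = 6ℏ², so |L| = √6 ℏ.
L_z = m_l ℏ = 1ℏ.
cos θ = L_z/|L| = 1/√6, so θ ≈ 65.91°.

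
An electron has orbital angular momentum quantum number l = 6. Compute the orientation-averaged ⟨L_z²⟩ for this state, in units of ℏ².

⟨L_z²⟩ = 14 ℏ²

m_l runs from −6 to 6, i.e. {-6, -5, -4, -3, -2, -1, 0, 1, 2, 3, 4, 5, 6}.
Average of L_z² over 13 states: 182/13 ℏ² = 14 ℏ².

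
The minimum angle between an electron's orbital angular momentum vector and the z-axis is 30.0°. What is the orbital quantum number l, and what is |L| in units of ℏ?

cos²θ_min = l/(l+1) = 0.7500.
l = cos²θ/sin²θ ≈ 3.
Then |L| = ℏ√(3·4) = 2√3 ℏ.

l = 3, |L| = 2√3 ℏ ≈ 3.464ℏ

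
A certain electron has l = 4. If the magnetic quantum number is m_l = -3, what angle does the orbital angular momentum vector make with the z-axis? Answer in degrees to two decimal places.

θ ≈ 132.13°

|L| = ℏ√(l(l+1)) = 2√5 ℏ.
L_z = m_l ℏ = −3ℏ.
cos θ = L_z/|L| = -3/√20, so θ ≈ 132.13°.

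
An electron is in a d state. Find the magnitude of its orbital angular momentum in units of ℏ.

|L| = √6 ℏ ≈ 2.449ℏ

A d state has l = 2.
|L| = ℏ√(l(l+1)) = ℏ√(2·3) = √6 ℏ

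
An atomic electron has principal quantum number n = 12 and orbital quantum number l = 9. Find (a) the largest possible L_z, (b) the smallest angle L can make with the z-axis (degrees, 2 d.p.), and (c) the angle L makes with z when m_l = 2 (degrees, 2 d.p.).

L_z,max = 9ℏ; θ_min ≈ 18.43°; θ(m_l=2) ≈ 77.83°

L_z,max = lℏ = 9ℏ.
cos θ_min = 9/√90, so θ_min ≈ 18.43°.
For m_l = 2: cos θ = 2/√90, θ ≈ 77.83°.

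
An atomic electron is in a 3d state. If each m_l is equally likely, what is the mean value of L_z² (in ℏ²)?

⟨L_z²⟩ = 2 ℏ²

3d means n = 3, l = 2.
m_l runs from −2 to 2, i.e. {-2, -1, 0, 1, 2}.
⟨L_z²⟩ = ℏ²·(Σ m_l²)/(2l+1) = ℏ²·10/5 = 2ℏ².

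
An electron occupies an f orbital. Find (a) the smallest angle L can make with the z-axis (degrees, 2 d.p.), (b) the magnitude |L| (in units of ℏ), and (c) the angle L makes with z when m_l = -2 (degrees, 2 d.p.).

An f state has l = 3.
cos θ_min = 3/√12, so θ_min ≈ 30.00°.
|L| = ℏ√(3·4) = 2√3 ℏ ≈ 3.464ℏ.
For m_l = -2: cos θ = -2/√12, θ ≈ 125.26°.

θ_min ≈ 30.00°; |L| = 2√3 ℏ ≈ 3.464ℏ; θ(m_l=-2) ≈ 125.26°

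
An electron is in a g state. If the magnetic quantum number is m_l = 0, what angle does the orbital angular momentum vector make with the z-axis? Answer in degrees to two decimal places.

θ ≈ 90.00°

For a g orbital, l = 4.
|L| = ℏ√(l(l+1)) = 2√5 ℏ.
L_z = m_l ℏ = 0ℏ.
cos θ = L_z/|L| = 0/√20, so θ ≈ 90.00°.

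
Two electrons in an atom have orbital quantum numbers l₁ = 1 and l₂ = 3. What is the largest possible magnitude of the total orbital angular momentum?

|L_tot|_max = 2√5 ℏ ≈ 4.472ℏ

By the triangle rule, |l₁ − l₂| ≤ L ≤ l₁ + l₂.
So L can be 2, 3, 4.
The largest magnitude corresponds to L = 4: |L_tot| = ℏ√(4·5) = 2√5 ℏ.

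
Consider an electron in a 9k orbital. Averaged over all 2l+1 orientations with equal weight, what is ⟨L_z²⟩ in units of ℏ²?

⟨L_z²⟩ = 18.67 ℏ²

The 9k subshell has l = 7.
m_l runs from −7 to 7, i.e. {-7, -6, -5, -4, -3, -2, -1, 0, 1, 2, 3, 4, 5, 6, 7}.
⟨L_z²⟩ = ℏ²·(Σ m_l²)/(2l+1) = ℏ²·280/15 = 18.67ℏ².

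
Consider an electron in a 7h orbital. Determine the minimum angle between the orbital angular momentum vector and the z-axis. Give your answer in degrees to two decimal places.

θ_min ≈ 24.09°

7h means n = 7, l = 5.
|L|² = l(l+1)ℏ² = 30ℏ², so |L| = √30 ℏ.
The smallest angle corresponds to the largest L_z, i.e. m_l = l = 5, giving L_z = 5ℏ.
cos θ_min = 5/√30, so θ_min ≈ 24.09°.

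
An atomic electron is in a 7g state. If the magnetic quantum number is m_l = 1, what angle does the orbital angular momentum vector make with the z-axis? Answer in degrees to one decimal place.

θ ≈ 77.1°

The 7g subshell has l = 4.
|L|² = l(l+1)ℏ² = 20ℏ², so |L| = 2√5 ℏ.
L_z = m_l ℏ = 1ℏ.
cos θ = L_z/|L| = 1/√20, so θ ≈ 77.1°.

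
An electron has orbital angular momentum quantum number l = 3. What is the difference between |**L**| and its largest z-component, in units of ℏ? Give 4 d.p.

|L| − L_z,max ≈ 0.4641ℏ

|L| = 2√3 ℏ ≈ 3.4641ℏ, while L_z,max = lℏ = 3ℏ.
The difference is (2√3 − 3)ℏ ≈ 0.4641ℏ.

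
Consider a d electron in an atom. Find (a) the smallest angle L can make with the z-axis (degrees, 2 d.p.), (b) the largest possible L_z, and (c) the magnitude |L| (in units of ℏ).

The letter d corresponds to l = 2.
cos θ_min = 2/√6, so θ_min ≈ 35.26°.
L_z,max = lℏ = 2ℏ.
|L| = ℏ√(2·3) = √6 ℏ ≈ 2.449ℏ.

θ_min ≈ 35.26°; L_z,max = 2ℏ; |L| = √6 ℏ ≈ 2.449ℏ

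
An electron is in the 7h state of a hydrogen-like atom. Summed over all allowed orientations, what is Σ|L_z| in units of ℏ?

For 7h, l = 5.
m_l runs from −5 to 5, i.e. {-5, -4, -3, -2, -1, 0, 1, 2, 3, 4, 5}.
Σ|m_l| = 2(1+2+…+5) = 30.

Σ|L_z| = 30 ℏ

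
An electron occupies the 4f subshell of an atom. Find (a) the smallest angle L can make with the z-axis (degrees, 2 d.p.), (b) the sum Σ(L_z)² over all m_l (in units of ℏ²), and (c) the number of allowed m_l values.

θ_min ≈ 30.00°; Σ(L_z)² = 28 ℏ²; 7 values

The 4f subshell has l = 3.
cos θ_min = 3/√12, so θ_min ≈ 30.00°.
Σ m_l² = 28, so Σ(L_z)² = 28 ℏ².
There are 2l+1 = 7 values of m_l.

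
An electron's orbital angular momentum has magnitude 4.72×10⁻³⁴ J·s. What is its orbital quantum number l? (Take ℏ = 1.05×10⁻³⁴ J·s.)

l = 4

In units of ℏ, |L| ≈ 4.495.
(|L|/ℏ)² = l(l+1) ≈ 20.21 ⇒ l = 4.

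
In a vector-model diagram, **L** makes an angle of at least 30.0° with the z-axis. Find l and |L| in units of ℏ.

At minimum angle, m_l = l, so cos θ = l/√(l(l+1)); cos²θ = l/(l+1) = 0.7500.
l = cos²θ/sin²θ ≈ 3.
Then |L| = ℏ√(3·4) = 2√3 ℏ.

l = 3, |L| = 2√3 ℏ ≈ 3.464ℏ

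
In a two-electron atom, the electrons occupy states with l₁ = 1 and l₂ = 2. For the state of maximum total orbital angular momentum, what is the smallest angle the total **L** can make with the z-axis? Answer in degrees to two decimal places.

θ_min ≈ 30.00°

The total orbital quantum number L ranges from |l₁ − l₂| to l₁ + l₂ in integer steps.
Allowed values: L = 1, 2, 3.
The maximum is L = 3, with |L_tot| = ℏ√(3·4) = 2√3 ℏ.
The minimum angle with z is arccos(3/√12) ≈ 30.00°.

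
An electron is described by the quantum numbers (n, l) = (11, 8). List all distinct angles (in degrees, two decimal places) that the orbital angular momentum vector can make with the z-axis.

θ ∈ {19.47°, 34.42°, 45.00°, 53.90°, 61.87°, 69.30°, 76.37°, 83.23°, 90.00°, 96.77°, 103.63°, 110.70°, 118.13°, 126.10°, 135.00°, 145.58°, 160.53°}

|L|² = l(l+1)ℏ² = 72ℏ², so |L| = 6√2 ℏ.
cos θ = m_l/√72 for each m_l ∈ {-8, -7, -6, -5, -4, -3, -2, -1, 0, 1, 2, 3, 4, 5, 6, 7, 8}.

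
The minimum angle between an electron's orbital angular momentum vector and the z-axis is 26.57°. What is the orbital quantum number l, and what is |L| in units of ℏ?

l = 4, |L| = 2√5 ℏ ≈ 4.472ℏ

At minimum angle, m_l = l, so cos θ = l/√(l(l+1)); cos²θ = l/(l+1) = 0.7999.
l = cos²θ/sin²θ ≈ 4.
Then |L| = ℏ√(4·5) = 2√5 ℏ.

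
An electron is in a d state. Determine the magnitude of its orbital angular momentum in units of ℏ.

|L| = √6 ℏ ≈ 2.449ℏ

A d state has l = 2.
|L| = ℏ√(l(l+1)) = ℏ√(2·3) = √6 ℏ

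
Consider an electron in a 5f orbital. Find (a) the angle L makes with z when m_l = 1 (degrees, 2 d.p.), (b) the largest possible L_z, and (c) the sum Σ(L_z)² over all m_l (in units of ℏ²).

θ(m_l=1) ≈ 73.22°; L_z,max = 3ℏ; Σ(L_z)² = 28 ℏ²

The 5f subshell has l = 3.
For m_l = 1: cos θ = 1/√12, θ ≈ 73.22°.
L_z,max = lℏ = 3ℏ.
Σ m_l² = 28, so Σ(L_z)² = 28 ℏ².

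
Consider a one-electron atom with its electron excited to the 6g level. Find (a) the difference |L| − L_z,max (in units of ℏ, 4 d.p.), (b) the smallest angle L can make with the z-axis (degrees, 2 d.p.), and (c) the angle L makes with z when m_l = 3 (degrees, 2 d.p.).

The 6g level has l = 4.
|L| − L_z,max = (2√5 − 4)ℏ ≈ 0.4721ℏ.
cos θ_min = 4/√20, so θ_min ≈ 26.57°.
For m_l = 3: cos θ = 3/√20, θ ≈ 47.87°.

|L|−L_z,max ≈ 0.4721ℏ; θ_min ≈ 26.57°; θ(m_l=3) ≈ 47.87°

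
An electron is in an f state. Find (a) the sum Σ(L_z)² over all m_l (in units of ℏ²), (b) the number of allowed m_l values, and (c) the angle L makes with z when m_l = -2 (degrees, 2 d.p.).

Σ(L_z)² = 28 ℏ²; 7 values; θ(m_l=-2) ≈ 125.26°

The letter f corresponds to l = 3.
Σ m_l² = 28, so Σ(L_z)² = 28 ℏ².
There are 2l+1 = 7 values of m_l.
For m_l = -2: cos θ = -2/√12, θ ≈ 125.26°.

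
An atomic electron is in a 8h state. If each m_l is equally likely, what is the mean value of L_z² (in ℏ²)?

The 8h subshell has l = 5.
m_l ∈ {-5, -4, -3, -2, -1, 0, 1, 2, 3, 4, 5}.
⟨L_z²⟩ = ℏ²·(Σ m_l²)/(2l+1) = ℏ²·110/11 = 10ℏ².

⟨L_z²⟩ = 10 ℏ²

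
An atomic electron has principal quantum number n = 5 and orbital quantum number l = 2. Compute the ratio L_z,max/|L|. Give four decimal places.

L_z,max/|L| = 0.8165

|L| = √6 ℏ ≈ 2.4495ℏ, while L_z,max = lℏ = 2ℏ.
L_z,max/|L| = 2/√6 = 0.8165.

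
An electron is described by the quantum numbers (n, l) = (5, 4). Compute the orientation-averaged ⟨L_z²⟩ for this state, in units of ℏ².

⟨L_z²⟩ = 6.667 ℏ²

The allowed m_l values are -4, -3, -2, -1, 0, 1, 2, 3, 4.
⟨L_z²⟩ = ℏ²·l(l+1)/3 = 6.667ℏ².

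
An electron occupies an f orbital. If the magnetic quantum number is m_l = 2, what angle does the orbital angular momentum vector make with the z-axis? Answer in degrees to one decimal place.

θ ≈ 54.7°

For an f orbital, l = 3.
|L| = √(l(l+1)) ℏ = 2√3 ℏ.
L_z = m_l ℏ = 2ℏ.
cos θ = L_z/|L| = 2/√12, so θ ≈ 54.7°.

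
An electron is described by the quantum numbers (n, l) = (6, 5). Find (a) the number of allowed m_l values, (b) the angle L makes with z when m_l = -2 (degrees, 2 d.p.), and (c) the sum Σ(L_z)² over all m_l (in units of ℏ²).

There are 2l+1 = 11 values of m_l.
For m_l = -2: cos θ = -2/√30, θ ≈ 111.42°.
Σ m_l² = 110, so Σ(L_z)² = 110 ℏ².

11 values; θ(m_l=-2) ≈ 111.42°; Σ(L_z)² = 110 ℏ²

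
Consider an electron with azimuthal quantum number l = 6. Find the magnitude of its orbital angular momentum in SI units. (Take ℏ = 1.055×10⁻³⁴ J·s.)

|L| = ℏ√(l(l+1)) = ℏ√(6·7) = √42 ℏ
Numerically, |L| = 6.481 × (1.055×10⁻³⁴ J·s) = 6.837×10⁻³⁴ J·s.

|L| = 6.837×10⁻³⁴ J·s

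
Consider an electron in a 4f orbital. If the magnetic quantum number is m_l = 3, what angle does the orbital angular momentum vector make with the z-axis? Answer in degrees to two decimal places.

4f means n = 4, l = 3.
|L| = √(l(l+1)) ℏ = 2√3 ℏ.
L_z = m_l ℏ = 3ℏ.
cos θ = L_z/|L| = 3/√12, so θ ≈ 30.00°.

θ ≈ 30.00°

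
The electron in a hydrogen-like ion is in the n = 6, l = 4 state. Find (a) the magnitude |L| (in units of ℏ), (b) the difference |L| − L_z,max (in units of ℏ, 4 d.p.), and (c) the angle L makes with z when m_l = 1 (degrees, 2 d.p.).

|L| = 2√5 ℏ ≈ 4.472ℏ; |L|−L_z,max ≈ 0.4721ℏ; θ(m_l=1) ≈ 77.08°

|L| = ℏ√(4·5) = 2√5 ℏ ≈ 4.472ℏ.
|L| − L_z,max = (2√5 − 4)ℏ ≈ 0.4721ℏ.
For m_l = 1: cos θ = 1/√20, θ ≈ 77.08°.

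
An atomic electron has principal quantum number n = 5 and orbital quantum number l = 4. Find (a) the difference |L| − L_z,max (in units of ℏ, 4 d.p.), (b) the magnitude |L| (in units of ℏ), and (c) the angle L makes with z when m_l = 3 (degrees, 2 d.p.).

|L|−L_z,max ≈ 0.4721ℏ; |L| = 2√5 ℏ ≈ 4.472ℏ; θ(m_l=3) ≈ 47.87°

|L| − L_z,max = (2√5 − 4)ℏ ≈ 0.4721ℏ.
|L| = ℏ√(4·5) = 2√5 ℏ ≈ 4.472ℏ.
For m_l = 3: cos θ = 3/√20, θ ≈ 47.87°.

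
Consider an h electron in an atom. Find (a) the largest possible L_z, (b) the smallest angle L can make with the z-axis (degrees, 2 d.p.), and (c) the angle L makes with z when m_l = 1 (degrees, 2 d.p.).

L_z,max = 5ℏ; θ_min ≈ 24.09°; θ(m_l=1) ≈ 79.48°

An h state has l = 5.
L_z,max = lℏ = 5ℏ.
cos θ_min = 5/√30, so θ_min ≈ 24.09°.
For m_l = 1: cos θ = 1/√30, θ ≈ 79.48°.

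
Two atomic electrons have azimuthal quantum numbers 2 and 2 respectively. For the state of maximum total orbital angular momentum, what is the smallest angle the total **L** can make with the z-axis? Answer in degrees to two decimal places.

Angular momentum addition gives L = |l₁ − l₂|, …, l₁ + l₂.
So L can be 0, 1, 2, 3, 4.
The maximum is L = 4, with |L_tot| = ℏ√(4·5) = 2√5 ℏ.
The minimum angle with z is arccos(4/√20) ≈ 26.57°.

θ_min ≈ 26.57°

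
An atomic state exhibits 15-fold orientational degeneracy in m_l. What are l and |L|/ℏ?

l = 7, |L| = 2√14 ℏ ≈ 7.483ℏ

Since there are 2l+1 = 15 values of m_l, l = 7.
Then |L| = √(l(l+1)) ℏ = 2√14 ℏ.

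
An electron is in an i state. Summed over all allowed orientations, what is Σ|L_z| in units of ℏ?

Σ|L_z| = 42 ℏ

For an i orbital, l = 6.
The allowed m_l values are -6, -5, -4, -3, -2, -1, 0, 1, 2, 3, 4, 5, 6.
Σ|m_l| = 2·6(6+1)/2 = 42.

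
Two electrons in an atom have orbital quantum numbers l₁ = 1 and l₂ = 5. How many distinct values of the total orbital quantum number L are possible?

By the triangle rule, |l₁ − l₂| ≤ L ≤ l₁ + l₂.
L ∈ {4, 5, 6}.
That is 3 values.

3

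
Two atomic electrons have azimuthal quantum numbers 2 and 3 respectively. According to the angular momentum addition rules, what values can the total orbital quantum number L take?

L runs from |2 − 3| = 1 to 2 + 3 = 5.
Allowed values: L = 1, 2, 3, 4, 5.

L = 1, 2, 3, 4, 5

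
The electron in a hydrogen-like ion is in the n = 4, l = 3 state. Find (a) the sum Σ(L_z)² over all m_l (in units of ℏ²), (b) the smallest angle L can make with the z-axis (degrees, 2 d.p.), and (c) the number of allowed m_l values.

Σ m_l² = 28, so Σ(L_z)² = 28 ℏ².
cos θ_min = 3/√12, so θ_min ≈ 30.00°.
There are 2l+1 = 7 values of m_l.

Σ(L_z)² = 28 ℏ²; θ_min ≈ 30.00°; 7 values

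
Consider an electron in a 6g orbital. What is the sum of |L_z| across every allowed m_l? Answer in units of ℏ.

Σ|L_z| = 20 ℏ

6g means n = 6, l = 4.
The allowed m_l values are -4, -3, -2, -1, 0, 1, 2, 3, 4.
Σ|m_l| = 2·4(4+1)/2 = 20.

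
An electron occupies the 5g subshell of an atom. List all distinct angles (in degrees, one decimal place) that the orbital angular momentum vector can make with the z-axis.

The 5g subshell has l = 4.
|L| = ℏ√(l(l+1)) = 2√5 ℏ.
cos θ = m_l/√20 for each m_l ∈ {-4, -3, -2, -1, 0, 1, 2, 3, 4}.

θ ∈ {26.6°, 47.9°, 63.4°, 77.1°, 90.0°, 102.9°, 116.6°, 132.1°, 153.4°}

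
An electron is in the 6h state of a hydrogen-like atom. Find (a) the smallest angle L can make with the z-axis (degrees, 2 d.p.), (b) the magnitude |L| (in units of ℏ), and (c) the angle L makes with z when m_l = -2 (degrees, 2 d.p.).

θ_min ≈ 24.09°; |L| = √30 ℏ ≈ 5.477ℏ; θ(m_l=-2) ≈ 111.42°

For 6h, l = 5.
cos θ_min = 5/√30, so θ_min ≈ 24.09°.
|L| = ℏ√(5·6) = √30 ℏ ≈ 5.477ℏ.
For m_l = -2: cos θ = -2/√30, θ ≈ 111.42°.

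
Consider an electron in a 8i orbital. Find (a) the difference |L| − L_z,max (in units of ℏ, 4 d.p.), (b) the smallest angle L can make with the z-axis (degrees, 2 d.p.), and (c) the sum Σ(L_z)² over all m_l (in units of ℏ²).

For 8i, l = 6.
|L| − L_z,max = (√42 − 6)ℏ ≈ 0.4807ℏ.
cos θ_min = 6/√42, so θ_min ≈ 22.21°.
Σ m_l² = 182, so Σ(L_z)² = 182 ℏ².

|L|−L_z,max ≈ 0.4807ℏ; θ_min ≈ 22.21°; Σ(L_z)² = 182 ℏ²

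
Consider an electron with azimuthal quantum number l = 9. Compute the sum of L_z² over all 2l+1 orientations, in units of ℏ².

Σ(L_z)² = 570 ℏ²

m_l runs from −9 to 9, i.e. {-9, -8, -7, -6, -5, -4, -3, -2, -1, 0, 1, 2, 3, 4, 5, 6, 7, 8, 9}.
Σ m_l² = l(l+1)(2l+1)/3 = 9·10·19/3 = 570.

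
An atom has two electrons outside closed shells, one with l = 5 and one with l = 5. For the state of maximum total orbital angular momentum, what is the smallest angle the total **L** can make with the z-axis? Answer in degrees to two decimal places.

L runs from |5 − 5| = 0 to 5 + 5 = 10.
So L can be 0, 1, 2, 3, 4, 5, 6, 7, 8, 9, 10.
The maximum is L = 10, with |L_tot| = ℏ√(10·11) = √110 ℏ.
The minimum angle with z is arccos(10/√110) ≈ 17.55°.

θ_min ≈ 17.55°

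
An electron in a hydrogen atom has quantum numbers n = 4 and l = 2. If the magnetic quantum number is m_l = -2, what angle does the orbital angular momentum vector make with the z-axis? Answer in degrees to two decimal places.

|L| = ℏ√(l(l+1)) = √6 ℏ.
L_z = m_l ℏ = −2ℏ.
cos θ = L_z/|L| = -2/√6, so θ ≈ 144.74°.

θ ≈ 144.74°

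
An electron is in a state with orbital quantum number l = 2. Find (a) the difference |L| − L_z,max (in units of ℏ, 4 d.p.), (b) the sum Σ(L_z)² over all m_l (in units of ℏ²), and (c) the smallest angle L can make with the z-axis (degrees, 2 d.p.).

|L|−L_z,max ≈ 0.4495ℏ; Σ(L_z)² = 10 ℏ²; θ_min ≈ 35.26°

|L| − L_z,max = (√6 − 2)ℏ ≈ 0.4495ℏ.
Σ m_l² = 10, so Σ(L_z)² = 10 ℏ².
cos θ_min = 2/√6, so θ_min ≈ 35.26°.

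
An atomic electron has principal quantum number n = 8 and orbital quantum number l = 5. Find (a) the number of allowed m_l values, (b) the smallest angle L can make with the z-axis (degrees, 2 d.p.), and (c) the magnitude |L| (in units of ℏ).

11 values; θ_min ≈ 24.09°; |L| = √30 ℏ ≈ 5.477ℏ

There are 2l+1 = 11 values of m_l.
cos θ_min = 5/√30, so θ_min ≈ 24.09°.
|L| = ℏ√(5·6) = √30 ℏ ≈ 5.477ℏ.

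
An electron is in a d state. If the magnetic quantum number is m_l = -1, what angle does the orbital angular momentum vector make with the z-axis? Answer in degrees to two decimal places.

θ ≈ 114.09°

For a d orbital, l = 2.
|L| = ℏ√(l(l+1)) = √6 ℏ.
L_z = m_l ℏ = −1ℏ.
cos θ = L_z/|L| = -1/√6, so θ ≈ 114.09°.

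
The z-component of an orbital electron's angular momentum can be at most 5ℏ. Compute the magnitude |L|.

L_z,max = lℏ, so l = 5.
|L| = √(l(l+1)) ℏ = √30 ℏ.

|L| = √30 ℏ ≈ 5.477ℏ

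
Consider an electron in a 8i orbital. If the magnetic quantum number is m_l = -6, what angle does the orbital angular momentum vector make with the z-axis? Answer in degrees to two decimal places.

The 8i subshell has l = 6.
|L|² = l(l+1)ℏ² = 42ℏ², so |L| = √42 ℏ.
L_z = m_l ℏ = −6ℏ.
cos θ = L_z/|L| = -6/√42, so θ ≈ 157.79°.

θ ≈ 157.79°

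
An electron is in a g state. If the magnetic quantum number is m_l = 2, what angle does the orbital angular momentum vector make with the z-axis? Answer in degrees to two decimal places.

θ ≈ 63.43°

For a g orbital, l = 4.
|L| = √(l(l+1)) ℏ = 2√5 ℏ.
L_z = m_l ℏ = 2ℏ.
cos θ = L_z/|L| = 2/√20, so θ ≈ 63.43°.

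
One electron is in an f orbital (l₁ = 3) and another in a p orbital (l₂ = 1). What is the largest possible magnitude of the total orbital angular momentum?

By the triangle rule, |l₁ − l₂| ≤ L ≤ l₁ + l₂.
So L can be 2, 3, 4.
The largest magnitude corresponds to L = 4: |L_tot| = ℏ√(4·5) = 2√5 ℏ.

|L_tot|_max = 2√5 ℏ ≈ 4.472ℏ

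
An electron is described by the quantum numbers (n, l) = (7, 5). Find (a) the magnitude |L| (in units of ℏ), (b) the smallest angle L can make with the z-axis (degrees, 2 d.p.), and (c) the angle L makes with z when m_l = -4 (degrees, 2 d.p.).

|L| = √30 ℏ ≈ 5.477ℏ; θ_min ≈ 24.09°; θ(m_l=-4) ≈ 136.91°

|L| = ℏ√(5·6) = √30 ℏ ≈ 5.477ℏ.
cos θ_min = 5/√30, so θ_min ≈ 24.09°.
For m_l = -4: cos θ = -4/√30, θ ≈ 136.91°.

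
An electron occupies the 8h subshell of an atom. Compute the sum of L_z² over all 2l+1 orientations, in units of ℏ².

8h means n = 8, l = 5.
m_l runs from −5 to 5, i.e. {-5, -4, -3, -2, -1, 0, 1, 2, 3, 4, 5}.
Σ m_l² = 2·(1 + 4 + 9 + 16 + 25) = 110.

Σ(L_z)² = 110 ℏ²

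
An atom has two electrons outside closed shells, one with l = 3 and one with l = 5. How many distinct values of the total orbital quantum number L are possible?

7

The total orbital quantum number L ranges from |l₁ − l₂| to l₁ + l₂ in integer steps.
Allowed values: L = 2, 3, 4, 5, 6, 7, 8.
That is 7 values.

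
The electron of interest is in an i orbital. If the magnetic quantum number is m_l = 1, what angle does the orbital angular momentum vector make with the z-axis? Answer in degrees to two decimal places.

θ ≈ 81.12°

An i state has l = 6.
|L|² = l(l+1)ℏ² = 42ℏ², so |L| = √42 ℏ.
L_z = m_l ℏ = 1ℏ.
cos θ = L_z/|L| = 1/√42, so θ ≈ 81.12°.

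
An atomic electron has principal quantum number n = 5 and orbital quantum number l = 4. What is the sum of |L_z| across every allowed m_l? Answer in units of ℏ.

Σ|L_z| = 20 ℏ

The allowed m_l values are -4, -3, -2, -1, 0, 1, 2, 3, 4.
Σ|m_l| = 2(1+2+…+4) = 20.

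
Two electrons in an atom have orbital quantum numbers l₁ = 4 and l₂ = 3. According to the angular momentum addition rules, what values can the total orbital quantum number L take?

L = 1, 2, 3, 4, 5, 6, 7

By the triangle rule, |l₁ − l₂| ≤ L ≤ l₁ + l₂.
So L can be 1, 2, 3, 4, 5, 6, 7.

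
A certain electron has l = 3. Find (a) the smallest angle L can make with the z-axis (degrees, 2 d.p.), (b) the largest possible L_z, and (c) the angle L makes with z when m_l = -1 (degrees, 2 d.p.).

θ_min ≈ 30.00°; L_z,max = 3ℏ; θ(m_l=-1) ≈ 106.78°

cos θ_min = 3/√12, so θ_min ≈ 30.00°.
L_z,max = lℏ = 3ℏ.
For m_l = -1: cos θ = -1/√12, θ ≈ 106.78°.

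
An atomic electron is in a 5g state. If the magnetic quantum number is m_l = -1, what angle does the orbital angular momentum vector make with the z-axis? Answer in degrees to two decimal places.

For 5g, l = 4.
|L| = ℏ√(l(l+1)) = 2√5 ℏ.
L_z = m_l ℏ = −1ℏ.
cos θ = L_z/|L| = -1/√20, so θ ≈ 102.92°.

θ ≈ 102.92°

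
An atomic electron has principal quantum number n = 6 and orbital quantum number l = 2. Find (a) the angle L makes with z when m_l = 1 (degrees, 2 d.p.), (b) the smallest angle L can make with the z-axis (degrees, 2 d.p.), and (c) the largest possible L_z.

θ(m_l=1) ≈ 65.91°; θ_min ≈ 35.26°; L_z,max = 2ℏ

For m_l = 1: cos θ = 1/√6, θ ≈ 65.91°.
cos θ_min = 2/√6, so θ_min ≈ 35.26°.
L_z,max = lℏ = 2ℏ.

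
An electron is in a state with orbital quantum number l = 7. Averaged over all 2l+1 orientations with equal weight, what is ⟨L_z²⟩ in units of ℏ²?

The allowed m_l values are -7, -6, -5, -4, -3, -2, -1, 0, 1, 2, 3, 4, 5, 6, 7.
Average of L_z² over 15 states: 280/15 ℏ² = 18.67 ℏ².

⟨L_z²⟩ = 18.67 ℏ²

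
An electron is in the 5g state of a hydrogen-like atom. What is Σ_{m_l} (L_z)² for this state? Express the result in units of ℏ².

Σ(L_z)² = 60 ℏ²

5g means n = 5, l = 4.
The allowed m_l values are -4, -3, -2, -1, 0, 1, 2, 3, 4.
Σ m_l² = 2·(1 + 4 + 9 + 16) = 60.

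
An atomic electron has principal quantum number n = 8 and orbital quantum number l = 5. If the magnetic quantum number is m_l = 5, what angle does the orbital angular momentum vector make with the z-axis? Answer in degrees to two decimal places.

|L| = ℏ√(l(l+1)) = √30 ℏ.
L_z = m_l ℏ = 5ℏ.
cos θ = L_z/|L| = 5/√30, so θ ≈ 24.09°.

θ ≈ 24.09°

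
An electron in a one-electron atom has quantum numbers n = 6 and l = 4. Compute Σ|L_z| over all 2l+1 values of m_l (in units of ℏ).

The allowed m_l values are -4, -3, -2, -1, 0, 1, 2, 3, 4.
Σ|m_l| = 2(1+2+…+4) = 20.

Σ|L_z| = 20 ℏ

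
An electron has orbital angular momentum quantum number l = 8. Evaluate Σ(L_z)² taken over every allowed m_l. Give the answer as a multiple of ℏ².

Σ(L_z)² = 408 ℏ²

m_l runs from −8 to 8, i.e. {-8, -7, -6, -5, -4, -3, -2, -1, 0, 1, 2, 3, 4, 5, 6, 7, 8}.
Σ m_l² = 2·(1 + 4 + 9 + 16 + 25 + 36 + 49 + 64) = 408.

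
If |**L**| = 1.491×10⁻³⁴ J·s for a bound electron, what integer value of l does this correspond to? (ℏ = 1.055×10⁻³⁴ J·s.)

In units of ℏ, |L| ≈ 1.413.
Set l(l+1) = 2.00; the integer solution is l = 1.

l = 1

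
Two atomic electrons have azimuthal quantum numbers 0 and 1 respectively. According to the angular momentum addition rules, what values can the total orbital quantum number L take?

L = 1

By the triangle rule, |l₁ − l₂| ≤ L ≤ l₁ + l₂.
Allowed values: L = 1.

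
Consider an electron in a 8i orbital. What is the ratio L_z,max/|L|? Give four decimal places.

8i means n = 8, l = 6.
|L| = √42 ℏ ≈ 6.4807ℏ, while L_z,max = lℏ = 6ℏ.
L_z,max/|L| = 6/√42 = 0.9258.

L_z,max/|L| = 0.9258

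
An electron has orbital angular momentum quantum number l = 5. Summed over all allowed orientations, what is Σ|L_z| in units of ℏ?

Σ|L_z| = 30 ℏ

m_l ∈ {-5, -4, -3, -2, -1, 0, 1, 2, 3, 4, 5}.
Σ|m_l| = 2·5(5+1)/2 = 30.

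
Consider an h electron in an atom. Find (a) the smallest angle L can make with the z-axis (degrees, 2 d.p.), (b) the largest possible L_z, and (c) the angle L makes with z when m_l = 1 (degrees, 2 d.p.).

An h state has l = 5.
cos θ_min = 5/√30, so θ_min ≈ 24.09°.
L_z,max = lℏ = 5ℏ.
For m_l = 1: cos θ = 1/√30, θ ≈ 79.48°.

θ_min ≈ 24.09°; L_z,max = 5ℏ; θ(m_l=1) ≈ 79.48°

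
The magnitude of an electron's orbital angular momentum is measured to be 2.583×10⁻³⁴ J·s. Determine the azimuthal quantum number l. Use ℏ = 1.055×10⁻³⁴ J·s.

l = 2

|L|/ℏ = (2.583×10⁻³⁴)/(1.055×10⁻³⁴) ≈ 2.448.
(|L|/ℏ)² = l(l+1) ≈ 5.99 ⇒ l = 2.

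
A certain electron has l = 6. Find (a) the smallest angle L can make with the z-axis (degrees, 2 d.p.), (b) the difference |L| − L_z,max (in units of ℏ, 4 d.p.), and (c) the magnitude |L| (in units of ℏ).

θ_min ≈ 22.21°; |L|−L_z,max ≈ 0.4807ℏ; |L| = √42 ℏ ≈ 6.481ℏ

cos θ_min = 6/√42, so θ_min ≈ 22.21°.
|L| − L_z,max = (√42 − 6)ℏ ≈ 0.4807ℏ.
|L| = ℏ√(6·7) = √42 ℏ ≈ 6.481ℏ.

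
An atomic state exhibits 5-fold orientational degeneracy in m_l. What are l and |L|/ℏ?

5 = 2l + 1, so l = (5−1)/2 = 2.
Then |L| = √(l(l+1)) ℏ = √6 ℏ.

l = 2, |L| = √6 ℏ ≈ 2.449ℏ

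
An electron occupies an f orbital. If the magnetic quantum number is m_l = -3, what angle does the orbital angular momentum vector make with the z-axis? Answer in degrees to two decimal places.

For an f orbital, l = 3.
|L| = ℏ√(l(l+1)) = 2√3 ℏ.
L_z = m_l ℏ = −3ℏ.
cos θ = L_z/|L| = -3/√12, so θ ≈ 150.00°.

θ ≈ 150.00°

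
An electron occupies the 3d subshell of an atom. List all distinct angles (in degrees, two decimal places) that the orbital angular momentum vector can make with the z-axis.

3d means n = 3, l = 2.
|L| = ℏ√(l(l+1)) = √6 ℏ.
cos θ = m_l/√6 for each m_l ∈ {-2, -1, 0, 1, 2}.

θ ∈ {35.26°, 65.91°, 90.00°, 114.09°, 144.74°}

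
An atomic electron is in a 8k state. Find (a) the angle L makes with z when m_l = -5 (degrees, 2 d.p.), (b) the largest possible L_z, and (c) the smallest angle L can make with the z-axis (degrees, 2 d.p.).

8k means n = 8, l = 7.
For m_l = -5: cos θ = -5/√56, θ ≈ 131.92°.
L_z,max = lℏ = 7ℏ.
cos θ_min = 7/√56, so θ_min ≈ 20.70°.

θ(m_l=-5) ≈ 131.92°; L_z,max = 7ℏ; θ_min ≈ 20.70°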